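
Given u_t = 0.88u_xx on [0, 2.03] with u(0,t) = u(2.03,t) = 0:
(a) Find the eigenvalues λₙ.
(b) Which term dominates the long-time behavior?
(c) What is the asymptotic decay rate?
Eigenvalues: λₙ = 0.88n²π²/2.03².
First three modes:
  n=1: λ₁ = 0.88π²/2.03² ≈ 2.108
  n=2: λ₂ = 3.52π²/2.03² ≈ 8.43 (4× faster decay)
  n=3: λ₃ = 7.92π²/2.03² ≈ 18.968 (9× faster decay)
As t → ∞, higher modes decay exponentially faster. The n=1 mode dominates: u ~ c₁ sin(πx/2.03) e^{-λ₁t}.
Decay rate: λ₁ = 0.88π²/2.03² ≈ 2.108.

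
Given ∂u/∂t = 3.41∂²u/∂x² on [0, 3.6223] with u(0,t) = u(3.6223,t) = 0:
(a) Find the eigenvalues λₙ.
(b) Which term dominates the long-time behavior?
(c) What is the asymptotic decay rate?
Eigenvalues: λₙ = 3.41n²π²/3.6223².
First three modes:
  n=1: λ₁ = 3.41π²/3.6223² ≈ 2.565
  n=2: λ₂ = 13.64π²/3.6223² ≈ 10.26 (4× faster decay)
  n=3: λ₃ = 30.69π²/3.6223² ≈ 23.085 (9× faster decay)
As t → ∞, higher modes decay exponentially faster. The n=1 mode dominates: u ~ c₁ sin(πx/3.6223) e^{-λ₁t}.
Decay rate: λ₁ = 3.41π²/3.6223² ≈ 2.565.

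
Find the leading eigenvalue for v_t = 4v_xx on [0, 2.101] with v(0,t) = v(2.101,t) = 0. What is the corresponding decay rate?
Eigenvalues: λₙ = 4n²π²/2.101².
First three modes:
  n=1: λ₁ = 4π²/2.101² ≈ 8.944
  n=2: λ₂ = 16π²/2.101² ≈ 35.774 (4× faster decay)
  n=3: λ₃ = 36π²/2.101² ≈ 80.492 (9× faster decay)
As t → ∞, higher modes decay exponentially faster. The n=1 mode dominates: v ~ c₁ sin(πx/2.101) e^{-λ₁t}.
Decay rate: λ₁ = 4π²/2.101² ≈ 8.944.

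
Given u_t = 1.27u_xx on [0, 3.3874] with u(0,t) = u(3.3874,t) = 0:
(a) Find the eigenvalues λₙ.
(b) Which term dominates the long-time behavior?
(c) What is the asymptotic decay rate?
Eigenvalues: λₙ = 1.27n²π²/3.3874².
First three modes:
  n=1: λ₁ = 1.27π²/3.3874² ≈ 1.092
  n=2: λ₂ = 5.08π²/3.3874² ≈ 4.369 (4× faster decay)
  n=3: λ₃ = 11.43π²/3.3874² ≈ 9.831 (9× faster decay)
As t → ∞, higher modes decay exponentially faster. The n=1 mode dominates: u ~ c₁ sin(πx/3.3874) e^{-λ₁t}.
Decay rate: λ₁ = 1.27π²/3.3874² ≈ 1.092.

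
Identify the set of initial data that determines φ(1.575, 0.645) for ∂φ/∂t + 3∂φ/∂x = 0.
A single point: x = -0.36. The characteristic through (1.575, 0.645) is x - 3t = const, so x = 1.575 - 3·0.645 = -0.36.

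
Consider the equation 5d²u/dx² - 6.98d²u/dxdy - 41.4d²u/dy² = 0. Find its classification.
Hyperbolic. (A = 5, B = -6.98, C = -41.4 gives B² - 4AC = 876.7204.)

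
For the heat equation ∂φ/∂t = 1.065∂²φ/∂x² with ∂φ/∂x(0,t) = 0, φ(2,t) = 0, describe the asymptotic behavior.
φ → 0. Heat escapes through the Dirichlet boundary.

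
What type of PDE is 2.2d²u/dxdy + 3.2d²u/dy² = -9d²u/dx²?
Rewriting in standard form: 9d²u/dx² + 2.2d²u/dxdy + 3.2d²u/dy² = 0. With A = 9, B = 2.2, C = 3.2, the discriminant is -110.36. This is an elliptic PDE.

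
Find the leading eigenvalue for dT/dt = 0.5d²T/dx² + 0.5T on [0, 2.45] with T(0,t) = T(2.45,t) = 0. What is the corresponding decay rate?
Eigenvalues: λₙ = 0.5n²π²/2.45² - 0.5.
First three modes:
  n=1: λ₁ = 0.5π²/2.45² - 0.5 ≈ 0.322
  n=2: λ₂ = 2π²/2.45² - 0.5 ≈ 2.788
  n=3: λ₃ = 4.5π²/2.45² - 0.5 ≈ 6.899
Since 0.5π²/2.45² ≈ 0.822 > 0.5, all λₙ > 0.
The n=1 mode decays slowest → dominates as t → ∞.
Asymptotic: T ~ c₁ sin(πx/2.45) e^{-λ₁t} with decay rate λ₁ ≈ 0.322.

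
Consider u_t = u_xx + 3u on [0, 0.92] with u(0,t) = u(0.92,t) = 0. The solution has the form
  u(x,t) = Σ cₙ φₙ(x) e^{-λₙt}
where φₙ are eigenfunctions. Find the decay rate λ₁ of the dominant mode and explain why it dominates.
Eigenvalues: λₙ = n²π²/0.92² - 3.
First three modes:
  n=1: λ₁ = π²/0.92² - 3 ≈ 8.661
  n=2: λ₂ = 4π²/0.92² - 3 ≈ 43.643
  n=3: λ₃ = 9π²/0.92² - 3 ≈ 101.946
Since π²/0.92² ≈ 11.661 > 3, all λₙ > 0.
The n=1 mode decays slowest → dominates as t → ∞.
Asymptotic: u ~ c₁ sin(πx/0.92) e^{-λ₁t} with decay rate λ₁ ≈ 8.661.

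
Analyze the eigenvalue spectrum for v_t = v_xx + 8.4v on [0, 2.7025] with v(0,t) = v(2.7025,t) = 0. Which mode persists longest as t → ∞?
Eigenvalues: λₙ = n²π²/2.7025² - 8.4.
First three modes:
  n=1: λ₁ = π²/2.7025² - 8.4 ≈ -7.049
  n=2: λ₂ = 4π²/2.7025² - 8.4 ≈ -2.995
  n=3: λ₃ = 9π²/2.7025² - 8.4 ≈ 3.762
Since π²/2.7025² ≈ 1.351 < 8.4, λ₁ < 0.
The n=1 mode grows fastest (−λₙ is largest for n=1) → dominates.
Asymptotic: v ~ c₁ sin(πx/2.7025) e^{7.049t} (exponential growth at rate −λ₁ ≈ 7.049).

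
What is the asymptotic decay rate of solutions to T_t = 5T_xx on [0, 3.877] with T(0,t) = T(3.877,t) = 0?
Eigenvalues: λₙ = 5n²π²/3.877².
First three modes:
  n=1: λ₁ = 5π²/3.877² ≈ 3.283
  n=2: λ₂ = 20π²/3.877² ≈ 13.132 (4× faster decay)
  n=3: λ₃ = 45π²/3.877² ≈ 29.547 (9× faster decay)
As t → ∞, higher modes decay exponentially faster. The n=1 mode dominates: T ~ c₁ sin(πx/3.877) e^{-λ₁t}.
Decay rate: λ₁ = 5π²/3.877² ≈ 3.283.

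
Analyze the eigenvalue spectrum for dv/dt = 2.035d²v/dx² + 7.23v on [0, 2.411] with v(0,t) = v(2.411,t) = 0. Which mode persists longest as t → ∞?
Eigenvalues: λₙ = 2.035n²π²/2.411² - 7.23.
First three modes:
  n=1: λ₁ = 2.035π²/2.411² - 7.23 ≈ -3.775
  n=2: λ₂ = 8.14π²/2.411² - 7.23 ≈ 6.591
  n=3: λ₃ = 18.315π²/2.411² - 7.23 ≈ 23.867
Since 2.035π²/2.411² ≈ 3.455 < 7.23, λ₁ < 0.
The n=1 mode grows fastest (−λₙ is largest for n=1) → dominates.
Asymptotic: v ~ c₁ sin(πx/2.411) e^{3.775t} (exponential growth at rate −λ₁ ≈ 3.775).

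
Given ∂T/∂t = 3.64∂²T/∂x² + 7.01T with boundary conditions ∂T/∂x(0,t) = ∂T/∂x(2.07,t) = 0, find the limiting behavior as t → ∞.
T grows unboundedly. With Neumann BCs the constant mode has diffusion eigenvalue 0, so any r > 0 makes it grow like e^(7.01t); solution grows exponentially.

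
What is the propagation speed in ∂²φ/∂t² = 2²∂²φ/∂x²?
Speed = 2. Information travels along characteristics x = x₀ ± 2t.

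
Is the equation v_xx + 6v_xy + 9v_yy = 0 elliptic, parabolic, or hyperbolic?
Computing B² - 4AC with A = 1, B = 6, C = 9: discriminant = 0 (zero). Answer: parabolic.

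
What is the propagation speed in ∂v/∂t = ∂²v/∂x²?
Infinite. The heat equation is parabolic, not hyperbolic, so disturbances propagate instantly.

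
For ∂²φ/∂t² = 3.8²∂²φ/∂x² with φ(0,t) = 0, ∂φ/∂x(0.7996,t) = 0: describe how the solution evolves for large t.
φ oscillates (no decay). Energy is conserved; the solution oscillates indefinitely as standing waves.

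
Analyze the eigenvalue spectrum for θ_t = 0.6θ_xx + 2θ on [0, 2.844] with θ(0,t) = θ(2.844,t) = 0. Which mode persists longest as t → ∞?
Eigenvalues: λₙ = 0.6n²π²/2.844² - 2.
First three modes:
  n=1: λ₁ = 0.6π²/2.844² - 2 ≈ -1.268
  n=2: λ₂ = 2.4π²/2.844² - 2 ≈ 0.929
  n=3: λ₃ = 5.4π²/2.844² - 2 ≈ 4.589
Since 0.6π²/2.844² ≈ 0.732 < 2, λ₁ < 0.
The n=1 mode grows fastest (−λₙ is largest for n=1) → dominates.
Asymptotic: θ ~ c₁ sin(πx/2.844) e^{1.268t} (exponential growth at rate −λ₁ ≈ 1.268).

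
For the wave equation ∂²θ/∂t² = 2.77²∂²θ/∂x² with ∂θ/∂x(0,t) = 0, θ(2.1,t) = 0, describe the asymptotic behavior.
θ oscillates (no decay). Energy is conserved; the solution oscillates indefinitely as standing waves.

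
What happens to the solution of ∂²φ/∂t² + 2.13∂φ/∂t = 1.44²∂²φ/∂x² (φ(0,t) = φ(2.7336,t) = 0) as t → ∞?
φ → 0. Damping (γ=2.13) dissipates energy; oscillations decay exponentially.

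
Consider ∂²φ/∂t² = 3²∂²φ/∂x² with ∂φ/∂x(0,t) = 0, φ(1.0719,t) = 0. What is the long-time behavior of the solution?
As t → ∞, φ oscillates (no decay). Energy is conserved; the solution oscillates indefinitely as standing waves.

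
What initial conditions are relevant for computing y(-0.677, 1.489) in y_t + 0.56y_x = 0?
A single point: x = -1.51084. The characteristic through (-0.677, 1.489) is x - 0.56t = const, so x = -0.677 - 0.56·1.489 = -1.51084.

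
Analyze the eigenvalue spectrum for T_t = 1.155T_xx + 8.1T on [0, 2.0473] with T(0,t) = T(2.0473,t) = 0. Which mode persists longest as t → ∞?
Eigenvalues: λₙ = 1.155n²π²/2.0473² - 8.1.
First three modes:
  n=1: λ₁ = 1.155π²/2.0473² - 8.1 ≈ -5.38
  n=2: λ₂ = 4.62π²/2.0473² - 8.1 ≈ 2.779
  n=3: λ₃ = 10.395π²/2.0473² - 8.1 ≈ 16.377
Since 1.155π²/2.0473² ≈ 2.72 < 8.1, λ₁ < 0.
The n=1 mode grows fastest (−λₙ is largest for n=1) → dominates.
Asymptotic: T ~ c₁ sin(πx/2.0473) e^{5.38t} (exponential growth at rate −λ₁ ≈ 5.38).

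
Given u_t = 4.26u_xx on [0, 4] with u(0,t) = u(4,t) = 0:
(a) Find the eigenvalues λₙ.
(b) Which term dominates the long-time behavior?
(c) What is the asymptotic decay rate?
Eigenvalues: λₙ = 4.26n²π²/4².
First three modes:
  n=1: λ₁ = 4.26π²/4² ≈ 2.628
  n=2: λ₂ = 17.04π²/4² ≈ 10.511 (4× faster decay)
  n=3: λ₃ = 38.34π²/4² ≈ 23.65 (9× faster decay)
As t → ∞, higher modes decay exponentially faster. The n=1 mode dominates: u ~ c₁ sin(πx/4) e^{-λ₁t}.
Decay rate: λ₁ = 4.26π²/4² ≈ 2.628.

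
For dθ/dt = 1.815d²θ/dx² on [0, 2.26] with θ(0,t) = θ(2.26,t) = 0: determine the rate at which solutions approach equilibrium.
Eigenvalues: λₙ = 1.815n²π²/2.26².
First three modes:
  n=1: λ₁ = 1.815π²/2.26² ≈ 3.507
  n=2: λ₂ = 7.26π²/2.26² ≈ 14.029 (4× faster decay)
  n=3: λ₃ = 16.335π²/2.26² ≈ 31.565 (9× faster decay)
As t → ∞, higher modes decay exponentially faster. The n=1 mode dominates: θ ~ c₁ sin(πx/2.26) e^{-λ₁t}.
Decay rate: λ₁ = 1.815π²/2.26² ≈ 3.507.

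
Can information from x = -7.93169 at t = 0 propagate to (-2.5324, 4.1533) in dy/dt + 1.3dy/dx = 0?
Yes. The characteristic through (-2.5324, 4.1533) passes through x = -7.93169.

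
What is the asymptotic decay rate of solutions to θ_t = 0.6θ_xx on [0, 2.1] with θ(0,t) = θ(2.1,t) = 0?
Eigenvalues: λₙ = 0.6n²π²/2.1².
First three modes:
  n=1: λ₁ = 0.6π²/2.1² ≈ 1.343
  n=2: λ₂ = 2.4π²/2.1² ≈ 5.371 (4× faster decay)
  n=3: λ₃ = 5.4π²/2.1² ≈ 12.085 (9× faster decay)
As t → ∞, higher modes decay exponentially faster. The n=1 mode dominates: θ ~ c₁ sin(πx/2.1) e^{-λ₁t}.
Decay rate: λ₁ = 0.6π²/2.1² ≈ 1.343.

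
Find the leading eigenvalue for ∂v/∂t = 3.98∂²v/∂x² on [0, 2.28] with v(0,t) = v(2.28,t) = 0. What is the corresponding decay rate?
Eigenvalues: λₙ = 3.98n²π²/2.28².
First three modes:
  n=1: λ₁ = 3.98π²/2.28² ≈ 7.556
  n=2: λ₂ = 15.92π²/2.28² ≈ 30.225 (4× faster decay)
  n=3: λ₃ = 35.82π²/2.28² ≈ 68.007 (9× faster decay)
As t → ∞, higher modes decay exponentially faster. The n=1 mode dominates: v ~ c₁ sin(πx/2.28) e^{-λ₁t}.
Decay rate: λ₁ = 3.98π²/2.28² ≈ 7.556.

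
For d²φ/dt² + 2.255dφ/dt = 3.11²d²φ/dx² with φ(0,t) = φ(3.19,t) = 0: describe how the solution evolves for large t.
φ → 0. Damping (γ=2.255) dissipates energy; oscillations decay exponentially.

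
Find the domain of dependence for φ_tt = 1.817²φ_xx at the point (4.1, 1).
Domain of dependence: [2.283, 5.917]. Signals travel at speed 1.817, so data within |x - 4.1| ≤ 1.817·1 = 1.817 can reach the point.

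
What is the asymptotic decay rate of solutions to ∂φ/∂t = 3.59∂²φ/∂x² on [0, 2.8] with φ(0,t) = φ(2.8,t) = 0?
Eigenvalues: λₙ = 3.59n²π²/2.8².
First three modes:
  n=1: λ₁ = 3.59π²/2.8² ≈ 4.519
  n=2: λ₂ = 14.36π²/2.8² ≈ 18.077 (4× faster decay)
  n=3: λ₃ = 32.31π²/2.8² ≈ 40.674 (9× faster decay)
As t → ∞, higher modes decay exponentially faster. The n=1 mode dominates: φ ~ c₁ sin(πx/2.8) e^{-λ₁t}.
Decay rate: λ₁ = 3.59π²/2.8² ≈ 4.519.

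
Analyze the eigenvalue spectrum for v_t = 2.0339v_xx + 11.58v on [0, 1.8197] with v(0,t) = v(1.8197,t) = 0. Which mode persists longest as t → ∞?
Eigenvalues: λₙ = 2.0339n²π²/1.8197² - 11.58.
First three modes:
  n=1: λ₁ = 2.0339π²/1.8197² - 11.58 ≈ -5.518
  n=2: λ₂ = 8.1356π²/1.8197² - 11.58 ≈ 12.669
  n=3: λ₃ = 18.3051π²/1.8197² - 11.58 ≈ 42.98
Since 2.0339π²/1.8197² ≈ 6.062 < 11.58, λ₁ < 0.
The n=1 mode grows fastest (−λₙ is largest for n=1) → dominates.
Asymptotic: v ~ c₁ sin(πx/1.8197) e^{5.518t} (exponential growth at rate −λ₁ ≈ 5.518).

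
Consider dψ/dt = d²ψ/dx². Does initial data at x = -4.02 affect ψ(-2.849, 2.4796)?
Yes, for any finite x. The heat equation has infinite propagation speed, so all initial data affects all points at any t > 0.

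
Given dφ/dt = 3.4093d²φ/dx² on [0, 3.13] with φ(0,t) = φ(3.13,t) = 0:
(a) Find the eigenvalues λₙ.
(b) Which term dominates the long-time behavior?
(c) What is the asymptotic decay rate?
Eigenvalues: λₙ = 3.4093n²π²/3.13².
First three modes:
  n=1: λ₁ = 3.4093π²/3.13² ≈ 3.435
  n=2: λ₂ = 13.6372π²/3.13² ≈ 13.738 (4× faster decay)
  n=3: λ₃ = 30.6837π²/3.13² ≈ 30.911 (9× faster decay)
As t → ∞, higher modes decay exponentially faster. The n=1 mode dominates: φ ~ c₁ sin(πx/3.13) e^{-λ₁t}.
Decay rate: λ₁ = 3.4093π²/3.13² ≈ 3.435.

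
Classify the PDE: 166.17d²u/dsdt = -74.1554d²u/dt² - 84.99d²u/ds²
Rewriting in standard form: 84.99d²u/ds² + 166.17d²u/dsdt + 74.1554d²u/dt² = 0. A = 84.99, B = 166.17, C = 74.1554. Discriminant B² - 4AC = 2402.599116. Since 2402.599116 > 0, hyperbolic.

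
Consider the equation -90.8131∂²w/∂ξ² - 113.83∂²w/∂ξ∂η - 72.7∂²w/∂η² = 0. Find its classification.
Elliptic. (A = -90.8131, B = -113.83, C = -72.7 gives B² - 4AC = -13451.18058.)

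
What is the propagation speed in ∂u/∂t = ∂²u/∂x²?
Infinite. The heat equation is parabolic, not hyperbolic, so disturbances propagate instantly.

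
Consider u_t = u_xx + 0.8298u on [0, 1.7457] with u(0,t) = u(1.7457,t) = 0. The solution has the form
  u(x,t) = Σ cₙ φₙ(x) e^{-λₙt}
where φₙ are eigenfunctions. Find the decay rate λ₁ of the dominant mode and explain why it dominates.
Eigenvalues: λₙ = n²π²/1.7457² - 0.8298.
First three modes:
  n=1: λ₁ = π²/1.7457² - 0.8298 ≈ 2.409
  n=2: λ₂ = 4π²/1.7457² - 0.8298 ≈ 12.125
  n=3: λ₃ = 9π²/1.7457² - 0.8298 ≈ 28.318
Since π²/1.7457² ≈ 3.239 > 0.8298, all λₙ > 0.
The n=1 mode decays slowest → dominates as t → ∞.
Asymptotic: u ~ c₁ sin(πx/1.7457) e^{-λ₁t} with decay rate λ₁ ≈ 2.409.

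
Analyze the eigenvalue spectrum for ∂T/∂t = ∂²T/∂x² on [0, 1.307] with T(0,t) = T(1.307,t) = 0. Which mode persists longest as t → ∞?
Eigenvalues: λₙ = n²π²/1.307².
First three modes:
  n=1: λ₁ = π²/1.307² ≈ 5.778
  n=2: λ₂ = 4π²/1.307² ≈ 23.11 (4× faster decay)
  n=3: λ₃ = 9π²/1.307² ≈ 51.999 (9× faster decay)
As t → ∞, higher modes decay exponentially faster. The n=1 mode dominates: T ~ c₁ sin(πx/1.307) e^{-λ₁t}.
Decay rate: λ₁ = π²/1.307² ≈ 5.778.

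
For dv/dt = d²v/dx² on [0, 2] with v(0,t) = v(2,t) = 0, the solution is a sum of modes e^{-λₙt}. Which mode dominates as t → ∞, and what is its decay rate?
Eigenvalues: λₙ = n²π²/2².
First three modes:
  n=1: λ₁ = π²/2² ≈ 2.467
  n=2: λ₂ = 4π²/2² ≈ 9.87 (4× faster decay)
  n=3: λ₃ = 9π²/2² ≈ 22.207 (9× faster decay)
As t → ∞, higher modes decay exponentially faster. The n=1 mode dominates: v ~ c₁ sin(πx/2) e^{-λ₁t}.
Decay rate: λ₁ = π²/2² ≈ 2.467.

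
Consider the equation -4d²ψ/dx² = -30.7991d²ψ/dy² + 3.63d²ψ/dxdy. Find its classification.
Rewriting in standard form: -4d²ψ/dx² - 3.63d²ψ/dxdy + 30.7991d²ψ/dy² = 0. Hyperbolic. (A = -4, B = -3.63, C = 30.7991 gives B² - 4AC = 505.9625.)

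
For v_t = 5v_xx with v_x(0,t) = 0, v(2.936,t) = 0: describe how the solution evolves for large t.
v → 0. Heat escapes through the Dirichlet boundary.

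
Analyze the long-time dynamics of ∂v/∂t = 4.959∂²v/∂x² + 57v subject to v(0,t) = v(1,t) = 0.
Long-time behavior: v grows unboundedly. Reaction dominates diffusion (r=57 > κπ²/L²≈48.94); solution grows exponentially.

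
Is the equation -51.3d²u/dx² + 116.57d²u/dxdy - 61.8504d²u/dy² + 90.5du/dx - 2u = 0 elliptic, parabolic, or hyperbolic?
Computing B² - 4AC with A = -51.3, B = 116.57, C = -61.8504: discriminant = 896.86282 (positive). Answer: hyperbolic.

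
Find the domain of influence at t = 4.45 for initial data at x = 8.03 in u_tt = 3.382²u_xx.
Domain of influence: [-7.0199, 23.0799]. Data at x = 8.03 spreads outward at speed 3.382.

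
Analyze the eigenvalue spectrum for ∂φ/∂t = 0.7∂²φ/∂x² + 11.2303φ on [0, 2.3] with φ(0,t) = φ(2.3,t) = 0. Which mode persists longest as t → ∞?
Eigenvalues: λₙ = 0.7n²π²/2.3² - 11.2303.
First three modes:
  n=1: λ₁ = 0.7π²/2.3² - 11.2303 ≈ -9.924
  n=2: λ₂ = 2.8π²/2.3² - 11.2303 ≈ -6.006
  n=3: λ₃ = 6.3π²/2.3² - 11.2303 ≈ 0.524
Since 0.7π²/2.3² ≈ 1.306 < 11.2303, λ₁ < 0.
The n=1 mode grows fastest (−λₙ is largest for n=1) → dominates.
Asymptotic: φ ~ c₁ sin(πx/2.3) e^{9.924t} (exponential growth at rate −λ₁ ≈ 9.924).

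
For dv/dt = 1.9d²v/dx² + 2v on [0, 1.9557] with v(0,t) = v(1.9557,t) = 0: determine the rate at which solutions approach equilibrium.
Eigenvalues: λₙ = 1.9n²π²/1.9557² - 2.
First three modes:
  n=1: λ₁ = 1.9π²/1.9557² - 2 ≈ 2.903
  n=2: λ₂ = 7.6π²/1.9557² - 2 ≈ 17.611
  n=3: λ₃ = 17.1π²/1.9557² - 2 ≈ 42.126
Since 1.9π²/1.9557² ≈ 4.903 > 2, all λₙ > 0.
The n=1 mode decays slowest → dominates as t → ∞.
Asymptotic: v ~ c₁ sin(πx/1.9557) e^{-λ₁t} with decay rate λ₁ ≈ 2.903.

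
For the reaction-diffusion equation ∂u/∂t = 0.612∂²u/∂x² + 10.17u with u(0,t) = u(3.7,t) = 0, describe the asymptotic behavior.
u grows unboundedly. Reaction dominates diffusion (r=10.17 > κπ²/L²≈0.44); solution grows exponentially.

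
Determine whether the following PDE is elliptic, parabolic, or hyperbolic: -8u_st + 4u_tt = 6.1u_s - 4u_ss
Rewriting in standard form: 4u_ss - 8u_st + 4u_tt - 6.1u_s = 0. Coefficients: A = 4, B = -8, C = 4. B² - 4AC = 0, which is zero, so the equation is parabolic.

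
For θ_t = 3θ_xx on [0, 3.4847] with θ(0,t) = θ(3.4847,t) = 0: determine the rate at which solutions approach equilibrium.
Eigenvalues: λₙ = 3n²π²/3.4847².
First three modes:
  n=1: λ₁ = 3π²/3.4847² ≈ 2.438
  n=2: λ₂ = 12π²/3.4847² ≈ 9.753 (4× faster decay)
  n=3: λ₃ = 27π²/3.4847² ≈ 21.945 (9× faster decay)
As t → ∞, higher modes decay exponentially faster. The n=1 mode dominates: θ ~ c₁ sin(πx/3.4847) e^{-λ₁t}.
Decay rate: λ₁ = 3π²/3.4847² ≈ 2.438.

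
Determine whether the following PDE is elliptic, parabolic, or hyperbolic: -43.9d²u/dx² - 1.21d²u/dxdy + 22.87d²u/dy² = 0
Coefficients: A = -43.9, B = -1.21, C = 22.87. B² - 4AC = 4017.4361, which is positive, so the equation is hyperbolic.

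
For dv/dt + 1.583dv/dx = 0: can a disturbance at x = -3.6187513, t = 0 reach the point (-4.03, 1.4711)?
No. Only data at x = -6.3587513 affects (-4.03, 1.4711). Advection has one-way propagation along characteristics.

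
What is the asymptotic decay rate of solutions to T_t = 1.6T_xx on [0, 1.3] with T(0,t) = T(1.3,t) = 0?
Eigenvalues: λₙ = 1.6n²π²/1.3².
First three modes:
  n=1: λ₁ = 1.6π²/1.3² ≈ 9.344
  n=2: λ₂ = 6.4π²/1.3² ≈ 37.376 (4× faster decay)
  n=3: λ₃ = 14.4π²/1.3² ≈ 84.096 (9× faster decay)
As t → ∞, higher modes decay exponentially faster. The n=1 mode dominates: T ~ c₁ sin(πx/1.3) e^{-λ₁t}.
Decay rate: λ₁ = 1.6π²/1.3² ≈ 9.344.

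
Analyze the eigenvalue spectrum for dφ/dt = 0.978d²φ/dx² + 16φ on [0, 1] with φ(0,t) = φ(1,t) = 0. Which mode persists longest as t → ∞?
Eigenvalues: λₙ = 0.978n²π²/1² - 16.
First three modes:
  n=1: λ₁ = 0.978π² - 16 ≈ -6.348
  n=2: λ₂ = 3.912π² - 16 ≈ 22.61
  n=3: λ₃ = 8.802π² - 16 ≈ 70.872
Since 0.978π² ≈ 9.652 < 16, λ₁ < 0.
The n=1 mode grows fastest (−λₙ is largest for n=1) → dominates.
Asymptotic: φ ~ c₁ sin(πx/1) e^{6.348t} (exponential growth at rate −λ₁ ≈ 6.348).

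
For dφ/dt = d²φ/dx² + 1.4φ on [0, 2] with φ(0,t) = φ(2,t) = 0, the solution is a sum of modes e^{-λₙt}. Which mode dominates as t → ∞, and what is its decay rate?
Eigenvalues: λₙ = n²π²/2² - 1.4.
First three modes:
  n=1: λ₁ = π²/2² - 1.4 ≈ 1.067
  n=2: λ₂ = 4π²/2² - 1.4 ≈ 8.47
  n=3: λ₃ = 9π²/2² - 1.4 ≈ 20.807
Since π²/2² ≈ 2.467 > 1.4, all λₙ > 0.
The n=1 mode decays slowest → dominates as t → ∞.
Asymptotic: φ ~ c₁ sin(πx/2) e^{-λ₁t} with decay rate λ₁ ≈ 1.067.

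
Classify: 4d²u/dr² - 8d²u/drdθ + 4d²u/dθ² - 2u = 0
Parabolic (discriminant = 0).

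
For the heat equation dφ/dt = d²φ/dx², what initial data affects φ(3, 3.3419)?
The entire real line. The heat equation has infinite propagation speed: any initial disturbance instantly affects all points (though exponentially small far away).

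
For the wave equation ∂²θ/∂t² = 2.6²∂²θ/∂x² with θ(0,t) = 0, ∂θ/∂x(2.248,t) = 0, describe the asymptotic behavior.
θ oscillates (no decay). Energy is conserved; the solution oscillates indefinitely as standing waves.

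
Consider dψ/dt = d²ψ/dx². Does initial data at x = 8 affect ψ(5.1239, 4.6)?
Yes, for any finite x. The heat equation has infinite propagation speed, so all initial data affects all points at any t > 0.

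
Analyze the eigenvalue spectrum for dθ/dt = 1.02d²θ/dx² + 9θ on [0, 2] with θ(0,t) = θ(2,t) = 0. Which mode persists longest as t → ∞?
Eigenvalues: λₙ = 1.02n²π²/2² - 9.
First three modes:
  n=1: λ₁ = 1.02π²/2² - 9 ≈ -6.483
  n=2: λ₂ = 4.08π²/2² - 9 ≈ 1.067
  n=3: λ₃ = 9.18π²/2² - 9 ≈ 13.651
Since 1.02π²/2² ≈ 2.517 < 9, λ₁ < 0.
The n=1 mode grows fastest (−λₙ is largest for n=1) → dominates.
Asymptotic: θ ~ c₁ sin(πx/2) e^{6.483t} (exponential growth at rate −λ₁ ≈ 6.483).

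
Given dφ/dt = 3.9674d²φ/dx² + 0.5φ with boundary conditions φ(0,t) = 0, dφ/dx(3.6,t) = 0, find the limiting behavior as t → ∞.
φ → 0. Diffusion dominates reaction (r=0.5 < κπ²/(4L²)≈0.76); solution decays.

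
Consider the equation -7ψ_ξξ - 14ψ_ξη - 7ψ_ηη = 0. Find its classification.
Parabolic. (A = -7, B = -14, C = -7 gives B² - 4AC = 0.)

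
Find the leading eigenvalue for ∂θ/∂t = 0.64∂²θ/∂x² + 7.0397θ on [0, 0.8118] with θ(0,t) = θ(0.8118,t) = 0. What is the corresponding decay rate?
Eigenvalues: λₙ = 0.64n²π²/0.8118² - 7.0397.
First three modes:
  n=1: λ₁ = 0.64π²/0.8118² - 7.0397 ≈ 2.545
  n=2: λ₂ = 2.56π²/0.8118² - 7.0397 ≈ 31.299
  n=3: λ₃ = 5.76π²/0.8118² - 7.0397 ≈ 79.223
Since 0.64π²/0.8118² ≈ 9.585 > 7.0397, all λₙ > 0.
The n=1 mode decays slowest → dominates as t → ∞.
Asymptotic: θ ~ c₁ sin(πx/0.8118) e^{-λ₁t} with decay rate λ₁ ≈ 2.545.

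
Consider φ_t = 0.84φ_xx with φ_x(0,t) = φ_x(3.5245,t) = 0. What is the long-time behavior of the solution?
As t → ∞, φ → constant (steady state). Heat is conserved (no flux at boundaries); solution approaches the spatial average.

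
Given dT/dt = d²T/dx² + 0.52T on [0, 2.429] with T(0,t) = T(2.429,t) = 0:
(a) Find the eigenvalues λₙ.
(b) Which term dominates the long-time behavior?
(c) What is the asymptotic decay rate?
Eigenvalues: λₙ = n²π²/2.429² - 0.52.
First three modes:
  n=1: λ₁ = π²/2.429² - 0.52 ≈ 1.153
  n=2: λ₂ = 4π²/2.429² - 0.52 ≈ 6.171
  n=3: λ₃ = 9π²/2.429² - 0.52 ≈ 14.535
Since π²/2.429² ≈ 1.673 > 0.52, all λₙ > 0.
The n=1 mode decays slowest → dominates as t → ∞.
Asymptotic: T ~ c₁ sin(πx/2.429) e^{-λ₁t} with decay rate λ₁ ≈ 1.153.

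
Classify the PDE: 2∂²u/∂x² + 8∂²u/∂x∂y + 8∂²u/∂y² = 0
A = 2, B = 8, C = 8. Discriminant B² - 4AC = 0. Since 0 = 0, parabolic.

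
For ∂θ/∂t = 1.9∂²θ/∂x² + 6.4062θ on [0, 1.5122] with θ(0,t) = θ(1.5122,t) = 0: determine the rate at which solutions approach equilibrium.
Eigenvalues: λₙ = 1.9n²π²/1.5122² - 6.4062.
First three modes:
  n=1: λ₁ = 1.9π²/1.5122² - 6.4062 ≈ 1.794
  n=2: λ₂ = 7.6π²/1.5122² - 6.4062 ≈ 26.395
  n=3: λ₃ = 17.1π²/1.5122² - 6.4062 ≈ 67.397
Since 1.9π²/1.5122² ≈ 8.2 > 6.4062, all λₙ > 0.
The n=1 mode decays slowest → dominates as t → ∞.
Asymptotic: θ ~ c₁ sin(πx/1.5122) e^{-λ₁t} with decay rate λ₁ ≈ 1.794.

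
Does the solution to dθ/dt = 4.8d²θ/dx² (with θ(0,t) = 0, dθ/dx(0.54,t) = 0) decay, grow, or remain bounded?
θ → 0. Heat escapes through the Dirichlet boundary.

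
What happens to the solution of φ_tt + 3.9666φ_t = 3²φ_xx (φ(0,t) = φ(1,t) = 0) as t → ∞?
φ → 0. Damping (γ=3.9666) dissipates energy; oscillations decay exponentially.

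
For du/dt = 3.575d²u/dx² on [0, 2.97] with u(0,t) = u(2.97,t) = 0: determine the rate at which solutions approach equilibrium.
Eigenvalues: λₙ = 3.575n²π²/2.97².
First three modes:
  n=1: λ₁ = 3.575π²/2.97² ≈ 4
  n=2: λ₂ = 14.3π²/2.97² ≈ 16 (4× faster decay)
  n=3: λ₃ = 32.175π²/2.97² ≈ 36 (9× faster decay)
As t → ∞, higher modes decay exponentially faster. The n=1 mode dominates: u ~ c₁ sin(πx/2.97) e^{-λ₁t}.
Decay rate: λ₁ = 3.575π²/2.97² ≈ 4.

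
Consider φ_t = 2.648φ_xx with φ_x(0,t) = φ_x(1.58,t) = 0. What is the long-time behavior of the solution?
As t → ∞, φ → constant (steady state). Heat is conserved (no flux at boundaries); solution approaches the spatial average.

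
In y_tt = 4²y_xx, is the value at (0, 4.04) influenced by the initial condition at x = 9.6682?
Yes. The domain of dependence is [-16.16, 16.16], and 9.6682 ∈ [-16.16, 16.16].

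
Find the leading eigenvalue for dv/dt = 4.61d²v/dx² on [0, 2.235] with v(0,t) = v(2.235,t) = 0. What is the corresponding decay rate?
Eigenvalues: λₙ = 4.61n²π²/2.235².
First three modes:
  n=1: λ₁ = 4.61π²/2.235² ≈ 9.108
  n=2: λ₂ = 18.44π²/2.235² ≈ 36.434 (4× faster decay)
  n=3: λ₃ = 41.49π²/2.235² ≈ 81.976 (9× faster decay)
As t → ∞, higher modes decay exponentially faster. The n=1 mode dominates: v ~ c₁ sin(πx/2.235) e^{-λ₁t}.
Decay rate: λ₁ = 4.61π²/2.235² ≈ 9.108.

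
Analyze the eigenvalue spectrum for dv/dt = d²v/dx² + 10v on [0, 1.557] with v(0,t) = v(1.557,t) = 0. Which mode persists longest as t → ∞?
Eigenvalues: λₙ = n²π²/1.557² - 10.
First three modes:
  n=1: λ₁ = π²/1.557² - 10 ≈ -5.929
  n=2: λ₂ = 4π²/1.557² - 10 ≈ 6.285
  n=3: λ₃ = 9π²/1.557² - 10 ≈ 26.641
Since π²/1.557² ≈ 4.071 < 10, λ₁ < 0.
The n=1 mode grows fastest (−λₙ is largest for n=1) → dominates.
Asymptotic: v ~ c₁ sin(πx/1.557) e^{5.929t} (exponential growth at rate −λ₁ ≈ 5.929).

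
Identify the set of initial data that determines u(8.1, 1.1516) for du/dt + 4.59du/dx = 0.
A single point: x = 2.814156. The characteristic through (8.1, 1.1516) is x - 4.59t = const, so x = 8.1 - 4.59·1.1516 = 2.814156.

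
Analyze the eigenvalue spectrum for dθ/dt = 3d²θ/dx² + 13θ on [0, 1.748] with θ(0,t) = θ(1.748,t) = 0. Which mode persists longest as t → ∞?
Eigenvalues: λₙ = 3n²π²/1.748² - 13.
First three modes:
  n=1: λ₁ = 3π²/1.748² - 13 ≈ -3.31
  n=2: λ₂ = 12π²/1.748² - 13 ≈ 25.761
  n=3: λ₃ = 27π²/1.748² - 13 ≈ 74.213
Since 3π²/1.748² ≈ 9.69 < 13, λ₁ < 0.
The n=1 mode grows fastest (−λₙ is largest for n=1) → dominates.
Asymptotic: θ ~ c₁ sin(πx/1.748) e^{3.31t} (exponential growth at rate −λ₁ ≈ 3.31).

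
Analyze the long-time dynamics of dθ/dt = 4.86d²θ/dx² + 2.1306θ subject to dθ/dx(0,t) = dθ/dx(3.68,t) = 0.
Long-time behavior: θ grows unboundedly. With Neumann BCs the constant mode has diffusion eigenvalue 0, so any r > 0 makes it grow like e^(2.1306t); solution grows exponentially.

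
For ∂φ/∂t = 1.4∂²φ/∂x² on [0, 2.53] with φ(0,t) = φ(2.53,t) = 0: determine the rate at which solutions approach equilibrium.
Eigenvalues: λₙ = 1.4n²π²/2.53².
First three modes:
  n=1: λ₁ = 1.4π²/2.53² ≈ 2.159
  n=2: λ₂ = 5.6π²/2.53² ≈ 8.635 (4× faster decay)
  n=3: λ₃ = 12.6π²/2.53² ≈ 19.428 (9× faster decay)
As t → ∞, higher modes decay exponentially faster. The n=1 mode dominates: φ ~ c₁ sin(πx/2.53) e^{-λ₁t}.
Decay rate: λ₁ = 1.4π²/2.53² ≈ 2.159.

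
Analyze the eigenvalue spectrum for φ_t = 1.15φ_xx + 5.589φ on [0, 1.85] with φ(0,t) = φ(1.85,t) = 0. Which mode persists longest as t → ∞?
Eigenvalues: λₙ = 1.15n²π²/1.85² - 5.589.
First three modes:
  n=1: λ₁ = 1.15π²/1.85² - 5.589 ≈ -2.273
  n=2: λ₂ = 4.6π²/1.85² - 5.589 ≈ 7.676
  n=3: λ₃ = 10.35π²/1.85² - 5.589 ≈ 24.258
Since 1.15π²/1.85² ≈ 3.316 < 5.589, λ₁ < 0.
The n=1 mode grows fastest (−λₙ is largest for n=1) → dominates.
Asymptotic: φ ~ c₁ sin(πx/1.85) e^{2.273t} (exponential growth at rate −λ₁ ≈ 2.273).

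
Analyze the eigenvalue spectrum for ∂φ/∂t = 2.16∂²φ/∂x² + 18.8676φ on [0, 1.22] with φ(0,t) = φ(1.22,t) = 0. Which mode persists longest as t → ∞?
Eigenvalues: λₙ = 2.16n²π²/1.22² - 18.8676.
First three modes:
  n=1: λ₁ = 2.16π²/1.22² - 18.8676 ≈ -4.545
  n=2: λ₂ = 8.64π²/1.22² - 18.8676 ≈ 38.424
  n=3: λ₃ = 19.44π²/1.22² - 18.8676 ≈ 110.039
Since 2.16π²/1.22² ≈ 14.323 < 18.8676, λ₁ < 0.
The n=1 mode grows fastest (−λₙ is largest for n=1) → dominates.
Asymptotic: φ ~ c₁ sin(πx/1.22) e^{4.545t} (exponential growth at rate −λ₁ ≈ 4.545).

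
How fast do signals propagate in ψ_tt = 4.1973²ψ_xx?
Speed = 4.1973. Information travels along characteristics x = x₀ ± 4.1973t.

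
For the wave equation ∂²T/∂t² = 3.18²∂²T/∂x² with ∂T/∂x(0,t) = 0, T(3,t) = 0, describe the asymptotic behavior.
T oscillates (no decay). Energy is conserved; the solution oscillates indefinitely as standing waves.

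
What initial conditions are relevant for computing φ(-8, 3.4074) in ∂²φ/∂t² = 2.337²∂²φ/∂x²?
Domain of dependence: [-15.9630938, -0.0369062]. Signals travel at speed 2.337, so data within |x - -8| ≤ 2.337·3.4074 = 7.9630938 can reach the point.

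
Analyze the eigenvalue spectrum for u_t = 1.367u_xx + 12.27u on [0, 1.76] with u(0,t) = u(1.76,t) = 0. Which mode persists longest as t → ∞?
Eigenvalues: λₙ = 1.367n²π²/1.76² - 12.27.
First three modes:
  n=1: λ₁ = 1.367π²/1.76² - 12.27 ≈ -7.914
  n=2: λ₂ = 5.468π²/1.76² - 12.27 ≈ 5.152
  n=3: λ₃ = 12.303π²/1.76² - 12.27 ≈ 26.93
Since 1.367π²/1.76² ≈ 4.356 < 12.27, λ₁ < 0.
The n=1 mode grows fastest (−λₙ is largest for n=1) → dominates.
Asymptotic: u ~ c₁ sin(πx/1.76) e^{7.914t} (exponential growth at rate −λ₁ ≈ 7.914).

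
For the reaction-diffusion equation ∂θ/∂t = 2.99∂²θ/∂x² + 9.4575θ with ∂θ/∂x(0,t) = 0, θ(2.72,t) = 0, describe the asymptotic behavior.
θ grows unboundedly. Reaction dominates diffusion (r=9.4575 > κπ²/(4L²)≈1); solution grows exponentially.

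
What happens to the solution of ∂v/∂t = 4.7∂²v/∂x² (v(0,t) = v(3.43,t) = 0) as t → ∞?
v → 0. Heat diffuses out through both boundaries.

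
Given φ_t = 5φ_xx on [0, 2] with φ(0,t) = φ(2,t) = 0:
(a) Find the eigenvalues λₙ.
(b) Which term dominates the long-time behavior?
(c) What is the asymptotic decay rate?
Eigenvalues: λₙ = 5n²π²/2².
First three modes:
  n=1: λ₁ = 5π²/2² ≈ 12.337
  n=2: λ₂ = 20π²/2² ≈ 49.348 (4× faster decay)
  n=3: λ₃ = 45π²/2² ≈ 111.033 (9× faster decay)
As t → ∞, higher modes decay exponentially faster. The n=1 mode dominates: φ ~ c₁ sin(πx/2) e^{-λ₁t}.
Decay rate: λ₁ = 5π²/2² ≈ 12.337.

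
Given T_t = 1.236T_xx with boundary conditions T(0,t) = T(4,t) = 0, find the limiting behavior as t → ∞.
T → 0. Heat diffuses out through both boundaries.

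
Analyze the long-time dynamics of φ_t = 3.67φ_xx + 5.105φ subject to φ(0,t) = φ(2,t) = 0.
Long-time behavior: φ → 0. Diffusion dominates reaction (r=5.105 < κπ²/L²≈9.06); solution decays.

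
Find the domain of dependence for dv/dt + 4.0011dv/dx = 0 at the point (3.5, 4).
A single point: x = -12.5044. The characteristic through (3.5, 4) is x - 4.0011t = const, so x = 3.5 - 4.0011·4 = -12.5044.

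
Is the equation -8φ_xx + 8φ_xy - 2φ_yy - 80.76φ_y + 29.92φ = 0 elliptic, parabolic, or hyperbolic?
Computing B² - 4AC with A = -8, B = 8, C = -2: discriminant = 0 (zero). Answer: parabolic.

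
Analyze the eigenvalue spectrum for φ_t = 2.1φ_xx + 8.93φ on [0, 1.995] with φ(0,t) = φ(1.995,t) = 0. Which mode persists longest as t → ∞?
Eigenvalues: λₙ = 2.1n²π²/1.995² - 8.93.
First three modes:
  n=1: λ₁ = 2.1π²/1.995² - 8.93 ≈ -3.722
  n=2: λ₂ = 8.4π²/1.995² - 8.93 ≈ 11.9
  n=3: λ₃ = 18.9π²/1.995² - 8.93 ≈ 37.938
Since 2.1π²/1.995² ≈ 5.208 < 8.93, λ₁ < 0.
The n=1 mode grows fastest (−λₙ is largest for n=1) → dominates.
Asymptotic: φ ~ c₁ sin(πx/1.995) e^{3.722t} (exponential growth at rate −λ₁ ≈ 3.722).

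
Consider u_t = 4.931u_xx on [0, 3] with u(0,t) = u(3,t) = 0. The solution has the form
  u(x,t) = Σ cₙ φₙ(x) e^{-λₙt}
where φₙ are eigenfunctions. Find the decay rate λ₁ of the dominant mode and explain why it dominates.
Eigenvalues: λₙ = 4.931n²π²/3².
First three modes:
  n=1: λ₁ = 4.931π²/3² ≈ 5.407
  n=2: λ₂ = 19.724π²/3² ≈ 21.63 (4× faster decay)
  n=3: λ₃ = 44.379π²/3² ≈ 48.667 (9× faster decay)
As t → ∞, higher modes decay exponentially faster. The n=1 mode dominates: u ~ c₁ sin(πx/3) e^{-λ₁t}.
Decay rate: λ₁ = 4.931π²/3² ≈ 5.407.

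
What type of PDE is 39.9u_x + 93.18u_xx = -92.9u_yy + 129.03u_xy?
Rewriting in standard form: 93.18u_xx - 129.03u_xy + 92.9u_yy + 39.9u_x = 0. With A = 93.18, B = -129.03, C = 92.9, the discriminant is -17976.9471. This is an elliptic PDE.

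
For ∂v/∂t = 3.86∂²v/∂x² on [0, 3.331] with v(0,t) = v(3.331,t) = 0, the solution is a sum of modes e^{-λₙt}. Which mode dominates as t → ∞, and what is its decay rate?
Eigenvalues: λₙ = 3.86n²π²/3.331².
First three modes:
  n=1: λ₁ = 3.86π²/3.331² ≈ 3.434
  n=2: λ₂ = 15.44π²/3.331² ≈ 13.734 (4× faster decay)
  n=3: λ₃ = 34.74π²/3.331² ≈ 30.902 (9× faster decay)
As t → ∞, higher modes decay exponentially faster. The n=1 mode dominates: v ~ c₁ sin(πx/3.331) e^{-λ₁t}.
Decay rate: λ₁ = 3.86π²/3.331² ≈ 3.434.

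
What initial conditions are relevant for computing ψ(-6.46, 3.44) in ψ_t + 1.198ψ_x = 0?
A single point: x = -10.58112. The characteristic through (-6.46, 3.44) is x - 1.198t = const, so x = -6.46 - 1.198·3.44 = -10.58112.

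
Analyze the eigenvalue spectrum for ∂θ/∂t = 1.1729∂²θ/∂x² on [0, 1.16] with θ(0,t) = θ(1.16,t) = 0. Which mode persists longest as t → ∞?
Eigenvalues: λₙ = 1.1729n²π²/1.16².
First three modes:
  n=1: λ₁ = 1.1729π²/1.16² ≈ 8.603
  n=2: λ₂ = 4.6916π²/1.16² ≈ 34.412 (4× faster decay)
  n=3: λ₃ = 10.5561π²/1.16² ≈ 77.426 (9× faster decay)
As t → ∞, higher modes decay exponentially faster. The n=1 mode dominates: θ ~ c₁ sin(πx/1.16) e^{-λ₁t}.
Decay rate: λ₁ = 1.1729π²/1.16² ≈ 8.603.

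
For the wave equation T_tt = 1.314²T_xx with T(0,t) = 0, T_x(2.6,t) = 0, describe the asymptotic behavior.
T oscillates (no decay). Energy is conserved; the solution oscillates indefinitely as standing waves.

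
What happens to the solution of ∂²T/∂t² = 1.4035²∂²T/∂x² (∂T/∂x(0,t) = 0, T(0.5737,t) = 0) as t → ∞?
T oscillates (no decay). Energy is conserved; the solution oscillates indefinitely as standing waves.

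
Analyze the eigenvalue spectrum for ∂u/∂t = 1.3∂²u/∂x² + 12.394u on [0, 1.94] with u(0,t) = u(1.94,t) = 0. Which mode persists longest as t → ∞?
Eigenvalues: λₙ = 1.3n²π²/1.94² - 12.394.
First three modes:
  n=1: λ₁ = 1.3π²/1.94² - 12.394 ≈ -8.985
  n=2: λ₂ = 5.2π²/1.94² - 12.394 ≈ 1.242
  n=3: λ₃ = 11.7π²/1.94² - 12.394 ≈ 18.288
Since 1.3π²/1.94² ≈ 3.409 < 12.394, λ₁ < 0.
The n=1 mode grows fastest (−λₙ is largest for n=1) → dominates.
Asymptotic: u ~ c₁ sin(πx/1.94) e^{8.985t} (exponential growth at rate −λ₁ ≈ 8.985).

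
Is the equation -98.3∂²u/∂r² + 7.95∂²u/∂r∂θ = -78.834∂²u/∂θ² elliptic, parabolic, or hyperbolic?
Rewriting in standard form: -98.3∂²u/∂r² + 7.95∂²u/∂r∂θ + 78.834∂²u/∂θ² = 0. Computing B² - 4AC with A = -98.3, B = 7.95, C = 78.834: discriminant = 31060.7313 (positive). Answer: hyperbolic.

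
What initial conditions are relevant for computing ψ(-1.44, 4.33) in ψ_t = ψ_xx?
The entire real line. The heat equation has infinite propagation speed: any initial disturbance instantly affects all points (though exponentially small far away).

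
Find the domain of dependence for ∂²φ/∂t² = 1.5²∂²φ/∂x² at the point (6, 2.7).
Domain of dependence: [1.95, 10.05]. Signals travel at speed 1.5, so data within |x - 6| ≤ 1.5·2.7 = 4.05 can reach the point.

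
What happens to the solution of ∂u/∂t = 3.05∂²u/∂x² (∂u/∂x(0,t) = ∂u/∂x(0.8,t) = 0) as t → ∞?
u → constant (steady state). Heat is conserved (no flux at boundaries); solution approaches the spatial average.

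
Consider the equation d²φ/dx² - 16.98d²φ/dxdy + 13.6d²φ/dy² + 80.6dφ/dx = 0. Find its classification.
Hyperbolic. (A = 1, B = -16.98, C = 13.6 gives B² - 4AC = 233.9204.)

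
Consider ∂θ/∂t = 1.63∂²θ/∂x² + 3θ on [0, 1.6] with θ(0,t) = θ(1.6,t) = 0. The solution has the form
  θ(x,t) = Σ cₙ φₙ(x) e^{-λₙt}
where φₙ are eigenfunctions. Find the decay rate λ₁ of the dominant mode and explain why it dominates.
Eigenvalues: λₙ = 1.63n²π²/1.6² - 3.
First three modes:
  n=1: λ₁ = 1.63π²/1.6² - 3 ≈ 3.284
  n=2: λ₂ = 6.52π²/1.6² - 3 ≈ 22.137
  n=3: λ₃ = 14.67π²/1.6² - 3 ≈ 53.557
Since 1.63π²/1.6² ≈ 6.284 > 3, all λₙ > 0.
The n=1 mode decays slowest → dominates as t → ∞.
Asymptotic: θ ~ c₁ sin(πx/1.6) e^{-λ₁t} with decay rate λ₁ ≈ 3.284.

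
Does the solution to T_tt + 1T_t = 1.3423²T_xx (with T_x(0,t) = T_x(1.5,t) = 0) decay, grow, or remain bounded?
T → constant (steady state). Damping (γ=1) dissipates the nonconstant modes; with Neumann BCs the spatial average obeys M''+γM'=0 and tends to a finite limit.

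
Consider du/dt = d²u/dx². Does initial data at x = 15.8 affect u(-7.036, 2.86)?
Yes, for any finite x. The heat equation has infinite propagation speed, so all initial data affects all points at any t > 0.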